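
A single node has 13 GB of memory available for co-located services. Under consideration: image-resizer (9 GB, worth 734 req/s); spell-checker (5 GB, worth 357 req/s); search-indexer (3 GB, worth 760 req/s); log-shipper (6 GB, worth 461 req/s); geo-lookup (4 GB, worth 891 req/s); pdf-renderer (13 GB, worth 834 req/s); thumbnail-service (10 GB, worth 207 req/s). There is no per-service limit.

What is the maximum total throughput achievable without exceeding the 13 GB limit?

Density check — search-indexer 253.33, geo-lookup 222.75, image-resizer 81.56, log-shipper 76.83 are the best per GB.
Greedy by ratio would take 4×search-indexer: 12 GB used, total 3040.
Dropping search-indexer frees 3 GB; slotting in geo-lookup (4 GB) lifts the total to 3171 at 13 GB.
That's the maximum — no swap from here does better than 3171.

3171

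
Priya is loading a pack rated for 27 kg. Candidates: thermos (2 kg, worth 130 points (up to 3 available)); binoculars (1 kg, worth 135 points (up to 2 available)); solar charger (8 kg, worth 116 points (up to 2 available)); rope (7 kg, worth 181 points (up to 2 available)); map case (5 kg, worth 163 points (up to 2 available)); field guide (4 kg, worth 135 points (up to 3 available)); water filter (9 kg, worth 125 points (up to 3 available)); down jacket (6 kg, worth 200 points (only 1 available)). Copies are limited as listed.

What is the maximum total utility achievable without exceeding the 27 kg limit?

1293

The ratio heuristic lands on 3×thermos + 2×binoculars + 3×field guide + down jacket (1265) but leaves 1 kg idle.
Replace field guide with map case: the trade gains 28 net, giving 1293 at 27 kg.
No other feasible combination exceeds 1293.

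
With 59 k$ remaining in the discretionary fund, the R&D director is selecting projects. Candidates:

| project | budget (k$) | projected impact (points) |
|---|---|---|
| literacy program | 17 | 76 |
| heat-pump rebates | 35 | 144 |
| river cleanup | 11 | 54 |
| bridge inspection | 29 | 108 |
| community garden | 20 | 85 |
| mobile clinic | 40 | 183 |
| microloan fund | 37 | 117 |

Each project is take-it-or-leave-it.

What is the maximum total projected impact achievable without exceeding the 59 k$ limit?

259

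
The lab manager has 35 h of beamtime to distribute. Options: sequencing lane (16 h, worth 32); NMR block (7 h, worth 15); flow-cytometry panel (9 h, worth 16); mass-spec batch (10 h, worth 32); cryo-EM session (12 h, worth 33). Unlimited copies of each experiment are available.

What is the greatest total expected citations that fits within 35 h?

98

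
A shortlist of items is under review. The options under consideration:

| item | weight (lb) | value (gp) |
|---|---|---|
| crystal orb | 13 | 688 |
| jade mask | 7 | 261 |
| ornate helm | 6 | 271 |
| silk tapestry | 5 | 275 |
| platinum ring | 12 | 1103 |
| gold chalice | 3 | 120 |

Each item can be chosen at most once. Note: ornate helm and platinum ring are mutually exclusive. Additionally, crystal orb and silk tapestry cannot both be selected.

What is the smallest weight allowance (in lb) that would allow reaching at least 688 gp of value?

12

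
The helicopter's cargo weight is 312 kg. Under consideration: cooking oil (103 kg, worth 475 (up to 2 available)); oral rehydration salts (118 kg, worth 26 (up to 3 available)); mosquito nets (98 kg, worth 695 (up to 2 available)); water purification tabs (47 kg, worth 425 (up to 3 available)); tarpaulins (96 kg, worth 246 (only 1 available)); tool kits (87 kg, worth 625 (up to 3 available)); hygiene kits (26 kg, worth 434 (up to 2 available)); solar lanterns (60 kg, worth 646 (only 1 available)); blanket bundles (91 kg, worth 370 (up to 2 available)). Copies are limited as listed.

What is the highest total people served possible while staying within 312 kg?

Ranking by ratio (people served/kg): hygiene kits 16.69, solar lanterns 10.77, water purification tabs 9.04.
The ratio heuristic lands on 3×water purification tabs + 2×hygiene kits + solar lanterns (2789) but leaves 59 kg idle.
The 47 kg tied up in water purification tabs is better spent on mosquito nets — total rises to 3059 (304 kg).
The spare 8 kg is too small for any remaining supply, and no exchange beats 3059.

3059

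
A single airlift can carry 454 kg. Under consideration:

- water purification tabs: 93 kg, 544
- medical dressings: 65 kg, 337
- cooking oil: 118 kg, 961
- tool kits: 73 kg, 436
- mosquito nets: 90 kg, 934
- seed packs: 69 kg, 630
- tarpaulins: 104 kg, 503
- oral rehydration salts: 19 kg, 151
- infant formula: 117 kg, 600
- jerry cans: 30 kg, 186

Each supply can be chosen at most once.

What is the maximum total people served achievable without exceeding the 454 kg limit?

Ranking by ratio (people served/kg): mosquito nets 10.38, seed packs 9.13, cooking oil 8.14, oral rehydration salts 7.95.
Greedy by ratio would take cooking oil + tool kits + mosquito nets + seed packs + oral rehydration salts + jerry cans: 399 kg used, total 3298.
The 103 kg tied up in tool kits and jerry cans is better spent on water purification tabs + medical dressings — total rises to 3557 (454 kg).
The closest alternative, water purification tabs + cooking oil + tool kits + mosquito nets + seed packs, reaches only 3505.

3557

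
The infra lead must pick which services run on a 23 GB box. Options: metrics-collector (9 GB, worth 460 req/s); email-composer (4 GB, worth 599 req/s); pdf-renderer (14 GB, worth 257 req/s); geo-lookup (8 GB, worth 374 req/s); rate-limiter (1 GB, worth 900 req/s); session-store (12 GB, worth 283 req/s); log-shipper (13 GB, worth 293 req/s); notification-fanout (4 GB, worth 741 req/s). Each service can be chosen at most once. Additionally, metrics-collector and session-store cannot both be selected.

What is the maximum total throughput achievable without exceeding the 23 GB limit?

2700

Taking metrics-collector + email-composer + rate-limiter + notification-fanout: 18 GB used, 2700 in throughput.
The closest alternative, email-composer + geo-lookup + rate-limiter + notification-fanout, reaches only 2614.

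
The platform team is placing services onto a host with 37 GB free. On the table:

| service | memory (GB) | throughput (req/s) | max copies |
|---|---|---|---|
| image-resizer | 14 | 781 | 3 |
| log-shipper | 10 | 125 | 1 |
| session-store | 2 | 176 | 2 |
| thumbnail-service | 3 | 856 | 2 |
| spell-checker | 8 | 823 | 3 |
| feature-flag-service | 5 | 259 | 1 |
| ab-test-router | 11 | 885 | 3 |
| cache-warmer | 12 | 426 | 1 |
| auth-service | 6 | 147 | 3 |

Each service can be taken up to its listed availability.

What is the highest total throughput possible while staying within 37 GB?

4616

Filling by ratio: 2×session-store + 2×thumbnail-service + 3×spell-checker for 4533, with 3 GB left unused.
Dropping session-store frees 2 GB; slotting in feature-flag-service (5 GB) lifts the total to 4616 at 37 GB.
No other feasible combination exceeds 4616.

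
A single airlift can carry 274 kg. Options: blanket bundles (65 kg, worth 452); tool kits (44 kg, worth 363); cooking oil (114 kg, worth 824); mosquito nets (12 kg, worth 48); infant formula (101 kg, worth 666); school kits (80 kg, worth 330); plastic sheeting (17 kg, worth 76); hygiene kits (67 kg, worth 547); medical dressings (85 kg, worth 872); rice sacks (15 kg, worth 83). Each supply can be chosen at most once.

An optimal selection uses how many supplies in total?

The maximum people served within 274 kg is 2282.
One optimal bundle: blanket bundles + tool kits + mosquito nets + hygiene kits + medical dressings (273 kg).
Any selection reaching 2282 contains exactly 5 supplies.

5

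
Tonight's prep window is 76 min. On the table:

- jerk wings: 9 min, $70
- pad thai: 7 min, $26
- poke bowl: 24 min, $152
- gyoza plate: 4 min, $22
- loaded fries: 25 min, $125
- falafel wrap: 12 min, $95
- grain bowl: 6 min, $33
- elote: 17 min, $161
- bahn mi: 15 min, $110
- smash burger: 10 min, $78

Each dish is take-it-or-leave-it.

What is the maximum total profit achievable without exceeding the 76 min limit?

578

A density-first pass picks jerk wings + gyoza plate + falafel wrap + grain bowl + elote + bahn mi + smash burger — 569 at 73 min.
Replace grain bowl and bahn mi with poke bowl: the trade gains 9 net, giving 578 at 76 min.
Runner-up jerk wings + pad thai + falafel wrap + grain bowl + elote + bahn mi + smash burger tops out at 573.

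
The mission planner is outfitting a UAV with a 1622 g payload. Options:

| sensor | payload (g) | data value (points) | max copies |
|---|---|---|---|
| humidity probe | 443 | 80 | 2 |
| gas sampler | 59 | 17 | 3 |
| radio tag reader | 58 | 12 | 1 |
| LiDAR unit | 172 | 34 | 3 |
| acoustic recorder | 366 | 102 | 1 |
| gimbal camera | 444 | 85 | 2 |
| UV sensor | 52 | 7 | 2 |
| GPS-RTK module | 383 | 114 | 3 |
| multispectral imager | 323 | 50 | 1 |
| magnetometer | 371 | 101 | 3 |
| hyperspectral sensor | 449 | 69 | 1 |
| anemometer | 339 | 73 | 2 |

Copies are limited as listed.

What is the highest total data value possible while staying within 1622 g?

Taking the top-ratio sensors first gives 3×gas sampler + radio tag reader + LiDAR unit + UV sensor + 3×GPS-RTK module for 446 (1608 g).
A better packing is 2×gas sampler + acoustic recorder + 2×GPS-RTK module + magnetometer: 1621 g, total 465.

465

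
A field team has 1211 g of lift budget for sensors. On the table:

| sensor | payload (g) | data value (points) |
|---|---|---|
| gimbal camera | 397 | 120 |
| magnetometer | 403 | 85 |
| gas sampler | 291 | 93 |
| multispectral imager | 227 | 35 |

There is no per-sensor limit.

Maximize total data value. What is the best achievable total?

372

Best packing: 4×gas sampler — 1164 g, 372 total.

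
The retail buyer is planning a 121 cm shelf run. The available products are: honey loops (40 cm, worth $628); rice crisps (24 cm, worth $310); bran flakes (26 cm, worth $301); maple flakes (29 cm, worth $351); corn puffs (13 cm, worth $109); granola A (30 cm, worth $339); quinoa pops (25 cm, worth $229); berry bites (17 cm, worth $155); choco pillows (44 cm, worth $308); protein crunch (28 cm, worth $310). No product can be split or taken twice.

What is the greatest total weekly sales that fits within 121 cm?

1599

Greedy by ratio would take honey loops + rice crisps + bran flakes + maple flakes: 119 cm used, total 1590.
Dropping bran flakes frees 26 cm; slotting in protein crunch (28 cm) lifts the total to 1599 at 121 cm.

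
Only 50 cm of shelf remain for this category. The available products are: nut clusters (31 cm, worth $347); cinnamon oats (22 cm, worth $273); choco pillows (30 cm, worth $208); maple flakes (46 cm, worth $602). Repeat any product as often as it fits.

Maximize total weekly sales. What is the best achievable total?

Best packing: maple flakes — 46 cm, 602 total.
That's the maximum — no swap from here does better than 602.

602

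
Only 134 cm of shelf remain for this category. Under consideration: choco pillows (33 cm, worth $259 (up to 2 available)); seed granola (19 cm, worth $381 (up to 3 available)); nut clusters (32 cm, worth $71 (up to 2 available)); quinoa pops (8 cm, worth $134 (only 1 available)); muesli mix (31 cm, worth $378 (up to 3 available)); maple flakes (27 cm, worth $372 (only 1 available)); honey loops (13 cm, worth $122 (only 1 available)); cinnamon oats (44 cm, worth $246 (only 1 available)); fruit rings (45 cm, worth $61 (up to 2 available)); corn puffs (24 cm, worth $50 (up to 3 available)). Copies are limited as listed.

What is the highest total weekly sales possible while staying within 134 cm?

2033

Taking the top-ratio products first gives 3×seed granola + quinoa pops + muesli mix + maple flakes for 2027 (123 cm).
Replace maple flakes with muesli mix: the trade gains 6 net, giving 2033 at 127 cm.
Nothing else within 134 cm beats 2033.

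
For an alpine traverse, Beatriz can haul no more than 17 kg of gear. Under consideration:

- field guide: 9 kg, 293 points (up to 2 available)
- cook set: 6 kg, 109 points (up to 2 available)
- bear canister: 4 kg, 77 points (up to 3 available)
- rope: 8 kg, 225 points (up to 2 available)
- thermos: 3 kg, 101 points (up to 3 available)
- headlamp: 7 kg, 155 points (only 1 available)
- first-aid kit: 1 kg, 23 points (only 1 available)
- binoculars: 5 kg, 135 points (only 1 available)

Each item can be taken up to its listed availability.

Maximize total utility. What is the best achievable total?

Greedy by ratio would take rope + 3×thermos: 17 kg used, total 528.
Dropping rope and 2×thermos frees 14 kg; slotting in field guide + binoculars (14 kg) lifts the total to 529 at 17 kg.
That's the maximum — no swap from here does better than 529.

529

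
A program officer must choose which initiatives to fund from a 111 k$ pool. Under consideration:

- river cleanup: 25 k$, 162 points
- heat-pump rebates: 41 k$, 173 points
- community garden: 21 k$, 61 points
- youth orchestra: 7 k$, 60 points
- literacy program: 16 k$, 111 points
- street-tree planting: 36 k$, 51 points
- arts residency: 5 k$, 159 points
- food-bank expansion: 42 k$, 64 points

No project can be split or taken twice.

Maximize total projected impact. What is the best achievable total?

666

Density check — arts residency 31.80, youth orchestra 8.57, literacy program 6.94, river cleanup 6.48 are the best per k$.
Filling by ratio: river cleanup + heat-pump rebates + youth orchestra + literacy program + arts residency for 665, with 17 k$ left unused.
The 7 k$ tied up in youth orchestra is better spent on community garden — total rises to 666 (108 k$).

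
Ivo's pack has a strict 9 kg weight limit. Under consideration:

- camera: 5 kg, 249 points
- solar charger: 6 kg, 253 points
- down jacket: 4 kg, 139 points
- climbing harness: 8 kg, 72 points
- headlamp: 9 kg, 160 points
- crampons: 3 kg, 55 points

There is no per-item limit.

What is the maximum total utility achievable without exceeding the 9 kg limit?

388

The ratio ordering already packs tightly: camera + down jacket, 9 kg, 388.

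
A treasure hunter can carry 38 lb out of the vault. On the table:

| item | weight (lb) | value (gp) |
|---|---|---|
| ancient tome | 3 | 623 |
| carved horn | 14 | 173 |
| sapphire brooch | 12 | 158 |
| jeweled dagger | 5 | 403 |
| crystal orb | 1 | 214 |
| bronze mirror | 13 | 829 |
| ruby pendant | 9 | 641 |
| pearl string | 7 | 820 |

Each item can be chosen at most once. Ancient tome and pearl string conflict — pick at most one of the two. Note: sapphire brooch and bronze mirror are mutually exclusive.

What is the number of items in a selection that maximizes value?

5

Optimal total is 2907.
One optimal bundle: jeweled dagger + crystal orb + bronze mirror + ruby pendant + pearl string (35 lb).
All optima have 5 items.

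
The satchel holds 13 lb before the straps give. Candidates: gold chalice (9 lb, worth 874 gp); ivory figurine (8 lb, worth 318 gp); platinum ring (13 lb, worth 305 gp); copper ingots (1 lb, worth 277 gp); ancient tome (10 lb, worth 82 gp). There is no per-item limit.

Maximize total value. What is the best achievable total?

3601

Best packing: 13×copper ingots — 13 lb, 3601 total.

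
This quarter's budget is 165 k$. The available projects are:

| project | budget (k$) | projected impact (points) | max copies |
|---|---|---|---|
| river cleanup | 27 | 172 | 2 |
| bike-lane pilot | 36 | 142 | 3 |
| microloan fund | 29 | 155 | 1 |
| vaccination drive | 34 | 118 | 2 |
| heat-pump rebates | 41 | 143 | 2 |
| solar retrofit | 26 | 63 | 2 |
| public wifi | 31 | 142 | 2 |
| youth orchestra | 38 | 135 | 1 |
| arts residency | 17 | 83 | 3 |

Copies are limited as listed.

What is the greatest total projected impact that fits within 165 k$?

890

2×river cleanup + microloan fund + public wifi + 3×arts residency uses 165 of the 165 k$ and totals 890.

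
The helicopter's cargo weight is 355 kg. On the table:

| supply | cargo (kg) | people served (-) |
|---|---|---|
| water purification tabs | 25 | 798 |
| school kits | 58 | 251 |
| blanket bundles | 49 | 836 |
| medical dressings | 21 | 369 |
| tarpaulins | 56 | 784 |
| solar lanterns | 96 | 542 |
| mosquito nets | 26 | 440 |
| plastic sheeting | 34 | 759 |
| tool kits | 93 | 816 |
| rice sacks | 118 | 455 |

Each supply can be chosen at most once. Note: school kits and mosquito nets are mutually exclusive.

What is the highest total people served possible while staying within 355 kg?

Water purification tabs + blanket bundles + medical dressings + tarpaulins + mosquito nets + plastic sheeting + tool kits uses 304 of the 355 kg and totals 4802.
Next best is water purification tabs + school kits + blanket bundles + medical dressings + tarpaulins + plastic sheeting + tool kits at 4613 (336 kg) — short by 189.

4802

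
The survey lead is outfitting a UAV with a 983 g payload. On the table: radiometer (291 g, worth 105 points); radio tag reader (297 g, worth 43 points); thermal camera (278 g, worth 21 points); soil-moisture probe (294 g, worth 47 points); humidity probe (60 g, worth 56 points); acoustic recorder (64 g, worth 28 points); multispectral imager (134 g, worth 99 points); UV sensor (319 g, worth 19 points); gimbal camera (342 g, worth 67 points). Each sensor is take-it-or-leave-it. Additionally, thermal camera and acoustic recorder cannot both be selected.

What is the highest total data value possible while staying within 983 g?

355

By data value per g: humidity probe 0.93, multispectral imager 0.74, acoustic recorder 0.44 lead.
Radiometer + humidity probe + acoustic recorder + multispectral imager + gimbal camera uses 891 of the 983 g and totals 355.
The closest alternative, radiometer + soil-moisture probe + humidity probe + acoustic recorder + multispectral imager, reaches only 335.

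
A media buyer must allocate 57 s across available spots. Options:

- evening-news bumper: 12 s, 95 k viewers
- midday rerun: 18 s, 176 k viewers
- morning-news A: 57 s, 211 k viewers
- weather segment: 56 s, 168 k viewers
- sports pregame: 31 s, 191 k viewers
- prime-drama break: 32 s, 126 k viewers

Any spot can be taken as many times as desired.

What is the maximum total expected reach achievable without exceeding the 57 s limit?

528

Taking 3×midday rerun: 54 s used, 528 in expected reach.
The spare 3 s is too small for any remaining spot, and no exchange beats 528.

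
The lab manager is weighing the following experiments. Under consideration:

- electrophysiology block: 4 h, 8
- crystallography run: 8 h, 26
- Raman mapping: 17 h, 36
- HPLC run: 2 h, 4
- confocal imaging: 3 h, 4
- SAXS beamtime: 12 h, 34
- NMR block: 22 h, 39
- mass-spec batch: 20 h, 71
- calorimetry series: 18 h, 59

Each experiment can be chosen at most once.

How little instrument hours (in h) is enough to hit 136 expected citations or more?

Minimise h subject to total expected citations ≥ 136.
electrophysiology block + mass-spec batch + calorimetry series: 138 expected citations at 42 h.
Any bundle with less than 42 h falls short of 136.

42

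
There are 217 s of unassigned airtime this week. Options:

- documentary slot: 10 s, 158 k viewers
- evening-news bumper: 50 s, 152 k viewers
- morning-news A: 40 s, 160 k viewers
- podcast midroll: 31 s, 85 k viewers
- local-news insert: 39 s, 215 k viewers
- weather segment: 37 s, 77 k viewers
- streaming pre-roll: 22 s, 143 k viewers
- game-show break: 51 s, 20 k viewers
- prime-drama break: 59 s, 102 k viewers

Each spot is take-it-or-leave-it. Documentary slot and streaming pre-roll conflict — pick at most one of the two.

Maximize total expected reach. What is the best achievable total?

Density check — documentary slot 15.80, streaming pre-roll 6.50, local-news insert 5.51 are the best per s.
Best packing: documentary slot + evening-news bumper + morning-news A + podcast midroll + local-news insert + weather segment — 207 s, 847 total.
Next best is documentary slot + morning-news A + podcast midroll + local-news insert + weather segment + prime-drama break at 797 (216 s) — short by 50.

847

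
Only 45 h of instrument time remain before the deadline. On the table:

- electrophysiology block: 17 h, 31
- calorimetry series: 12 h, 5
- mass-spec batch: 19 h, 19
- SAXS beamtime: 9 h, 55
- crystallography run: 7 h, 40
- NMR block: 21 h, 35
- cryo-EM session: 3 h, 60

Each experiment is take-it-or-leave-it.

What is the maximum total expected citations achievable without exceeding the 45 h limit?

A density-first pass picks electrophysiology block + SAXS beamtime + crystallography run + cryo-EM session — 186 at 36 h.
Dropping electrophysiology block frees 17 h; slotting in NMR block (21 h) lifts the total to 190 at 40 h.

190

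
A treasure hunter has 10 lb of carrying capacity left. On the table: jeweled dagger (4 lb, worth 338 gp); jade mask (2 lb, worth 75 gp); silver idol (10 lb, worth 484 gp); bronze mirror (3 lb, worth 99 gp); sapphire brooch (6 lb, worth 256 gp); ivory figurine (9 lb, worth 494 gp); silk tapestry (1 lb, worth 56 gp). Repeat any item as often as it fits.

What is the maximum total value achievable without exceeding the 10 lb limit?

788

Taking 2×jeweled dagger + 2×silk tapestry: 10 lb used, 788 in value.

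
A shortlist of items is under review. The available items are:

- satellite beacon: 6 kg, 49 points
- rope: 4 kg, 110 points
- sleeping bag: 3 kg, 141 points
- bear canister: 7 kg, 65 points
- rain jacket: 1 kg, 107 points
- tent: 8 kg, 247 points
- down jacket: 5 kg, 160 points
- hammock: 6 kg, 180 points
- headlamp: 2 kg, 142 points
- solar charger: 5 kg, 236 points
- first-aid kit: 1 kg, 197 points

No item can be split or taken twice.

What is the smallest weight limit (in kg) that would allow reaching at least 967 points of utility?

17

Need the lightest bundle worth ≥ 967.
Taking sleeping bag + rain jacket + down jacket + headlamp + solar charger + first-aid kit gives 983 (≥ 967) for 17 kg.
No combination under 17 kg hits 967.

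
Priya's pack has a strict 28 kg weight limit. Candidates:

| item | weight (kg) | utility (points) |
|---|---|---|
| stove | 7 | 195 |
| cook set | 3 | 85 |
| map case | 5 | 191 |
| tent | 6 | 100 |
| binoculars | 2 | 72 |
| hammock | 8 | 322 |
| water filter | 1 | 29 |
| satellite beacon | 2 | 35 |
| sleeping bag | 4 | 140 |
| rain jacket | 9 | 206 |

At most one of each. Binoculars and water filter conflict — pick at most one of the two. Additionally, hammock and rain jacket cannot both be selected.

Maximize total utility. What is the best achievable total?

962

Ranking by ratio (utility/kg): hammock 40.25, map case 38.20, binoculars 36.00, sleeping bag 35.00.
Stove + cook set + map case + hammock + water filter + sleeping bag uses 28 of the 28 kg and totals 962.
The closest alternative, stove + map case + binoculars + hammock + satellite beacon + sleeping bag, reaches only 955.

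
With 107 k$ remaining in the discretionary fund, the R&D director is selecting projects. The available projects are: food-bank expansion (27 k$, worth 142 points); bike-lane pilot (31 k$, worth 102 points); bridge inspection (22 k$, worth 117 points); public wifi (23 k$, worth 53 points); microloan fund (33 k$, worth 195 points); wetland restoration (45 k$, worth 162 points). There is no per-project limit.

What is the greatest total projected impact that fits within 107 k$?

585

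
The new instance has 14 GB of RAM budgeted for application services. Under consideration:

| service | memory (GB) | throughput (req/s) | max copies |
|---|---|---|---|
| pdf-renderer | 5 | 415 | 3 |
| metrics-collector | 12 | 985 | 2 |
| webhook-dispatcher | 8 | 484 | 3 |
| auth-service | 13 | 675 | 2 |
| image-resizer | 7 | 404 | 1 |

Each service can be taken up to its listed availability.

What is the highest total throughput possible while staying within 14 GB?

985

Ranking by ratio (throughput/GB): pdf-renderer 83.00, metrics-collector 82.08, webhook-dispatcher 60.50.
A density-first pass picks 2×pdf-renderer — 830 at 10 GB.
The 10 GB tied up in 2×pdf-renderer is better spent on metrics-collector — total rises to 985 (12 GB).
No other feasible combination exceeds 985.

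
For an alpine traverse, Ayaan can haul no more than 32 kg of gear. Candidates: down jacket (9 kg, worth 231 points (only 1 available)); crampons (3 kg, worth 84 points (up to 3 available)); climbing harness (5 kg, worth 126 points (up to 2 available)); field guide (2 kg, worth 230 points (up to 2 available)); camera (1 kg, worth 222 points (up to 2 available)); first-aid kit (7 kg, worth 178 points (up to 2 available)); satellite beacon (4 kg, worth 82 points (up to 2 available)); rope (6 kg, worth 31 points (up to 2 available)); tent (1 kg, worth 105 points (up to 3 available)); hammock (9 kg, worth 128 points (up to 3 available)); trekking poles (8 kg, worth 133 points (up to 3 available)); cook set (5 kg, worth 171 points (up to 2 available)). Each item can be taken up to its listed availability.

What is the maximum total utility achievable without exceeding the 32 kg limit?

1907

Ranking by ratio (utility/kg): camera 222.00, field guide 115.00, tent 105.00, cook set 34.20.
Taking the top-ratio items first gives 3×crampons + 2×field guide + 2×camera + satellite beacon + 3×tent + 2×cook set for 1895 (32 kg).
Replace crampons and satellite beacon with first-aid kit: the trade gains 12 net, giving 1907 at 32 kg.
That's the maximum — no swap from here does better than 1907.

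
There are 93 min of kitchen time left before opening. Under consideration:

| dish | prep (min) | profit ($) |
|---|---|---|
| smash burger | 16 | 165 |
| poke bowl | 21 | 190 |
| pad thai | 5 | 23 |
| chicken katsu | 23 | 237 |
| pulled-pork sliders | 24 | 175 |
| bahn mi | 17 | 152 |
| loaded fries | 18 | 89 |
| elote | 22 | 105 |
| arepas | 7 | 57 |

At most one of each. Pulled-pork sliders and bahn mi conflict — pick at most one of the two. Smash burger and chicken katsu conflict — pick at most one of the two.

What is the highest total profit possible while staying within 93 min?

Taking poke bowl + chicken katsu + pulled-pork sliders + loaded fries + arepas: 93 min used, 748 in profit.

748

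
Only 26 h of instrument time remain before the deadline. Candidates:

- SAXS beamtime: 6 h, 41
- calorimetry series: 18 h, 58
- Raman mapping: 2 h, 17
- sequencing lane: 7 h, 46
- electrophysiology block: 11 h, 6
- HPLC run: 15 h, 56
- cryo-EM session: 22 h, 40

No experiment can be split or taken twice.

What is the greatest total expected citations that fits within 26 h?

119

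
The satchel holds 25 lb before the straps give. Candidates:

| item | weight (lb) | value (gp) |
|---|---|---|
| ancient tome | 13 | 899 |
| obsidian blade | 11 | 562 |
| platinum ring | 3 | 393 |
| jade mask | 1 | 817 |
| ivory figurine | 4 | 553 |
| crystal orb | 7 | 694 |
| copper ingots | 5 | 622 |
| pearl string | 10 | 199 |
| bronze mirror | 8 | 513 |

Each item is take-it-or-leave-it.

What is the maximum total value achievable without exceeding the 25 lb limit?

3199

By value per lb: jade mask 817.00, ivory figurine 138.25, platinum ring 131.00 lead.
The ratio heuristic lands on platinum ring + jade mask + ivory figurine + crystal orb + copper ingots (3079) but leaves 5 lb idle.
Replace platinum ring with bronze mirror: the trade gains 120 net, giving 3199 at 25 lb.
No other feasible combination exceeds 3199.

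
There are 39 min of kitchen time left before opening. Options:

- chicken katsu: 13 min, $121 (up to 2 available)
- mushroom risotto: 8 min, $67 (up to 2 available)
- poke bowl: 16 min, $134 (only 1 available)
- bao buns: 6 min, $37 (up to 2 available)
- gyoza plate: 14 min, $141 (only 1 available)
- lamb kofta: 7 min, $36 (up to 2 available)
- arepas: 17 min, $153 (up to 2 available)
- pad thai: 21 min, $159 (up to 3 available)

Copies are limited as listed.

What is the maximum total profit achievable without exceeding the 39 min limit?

361

By profit per min: gyoza plate 10.07, chicken katsu 9.31, arepas 9.00 lead.
Taking the top-ratio dishes first gives chicken katsu + mushroom risotto + gyoza plate for 329 (35 min).
Replace chicken katsu with arepas: the trade gains 32 net, giving 361 at 39 min.
That's the maximum — no swap from here does better than 361.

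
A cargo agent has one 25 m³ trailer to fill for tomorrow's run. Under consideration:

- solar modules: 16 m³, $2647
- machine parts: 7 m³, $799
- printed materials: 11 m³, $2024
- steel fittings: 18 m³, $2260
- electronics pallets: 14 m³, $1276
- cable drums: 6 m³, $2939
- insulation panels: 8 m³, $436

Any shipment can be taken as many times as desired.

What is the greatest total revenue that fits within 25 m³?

Taking 4×cable drums: 24 m³ used, 11756 in revenue.
That's the maximum — no swap from here does better than 11756.

11756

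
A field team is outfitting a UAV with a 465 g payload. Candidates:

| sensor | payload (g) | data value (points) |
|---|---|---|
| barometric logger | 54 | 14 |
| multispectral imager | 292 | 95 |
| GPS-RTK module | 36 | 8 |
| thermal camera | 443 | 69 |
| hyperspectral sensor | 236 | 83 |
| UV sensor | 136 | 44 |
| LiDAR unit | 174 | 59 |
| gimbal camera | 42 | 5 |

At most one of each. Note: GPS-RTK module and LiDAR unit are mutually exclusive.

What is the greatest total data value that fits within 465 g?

Best packing: barometric logger + hyperspectral sensor + LiDAR unit — 464 g, 156 total.
Runner-up barometric logger + GPS-RTK module + hyperspectral sensor + UV sensor tops out at 149.

156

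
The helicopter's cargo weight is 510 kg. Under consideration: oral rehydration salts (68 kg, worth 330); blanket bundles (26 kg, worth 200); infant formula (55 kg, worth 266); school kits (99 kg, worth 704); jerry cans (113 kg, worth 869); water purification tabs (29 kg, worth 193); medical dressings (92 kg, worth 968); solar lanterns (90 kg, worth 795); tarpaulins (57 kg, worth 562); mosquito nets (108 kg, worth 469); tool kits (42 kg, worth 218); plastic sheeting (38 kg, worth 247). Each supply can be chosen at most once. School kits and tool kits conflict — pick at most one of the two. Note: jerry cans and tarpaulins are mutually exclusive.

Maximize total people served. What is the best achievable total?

3999

Best packing: oral rehydration salts + blanket bundles + school kits + water purification tabs + medical dressings + solar lanterns + tarpaulins + plastic sheeting — 499 kg, 3999 total.
Next best is blanket bundles + infant formula + school kits + jerry cans + water purification tabs + medical dressings + solar lanterns at 3995 (504 kg) — short by 4.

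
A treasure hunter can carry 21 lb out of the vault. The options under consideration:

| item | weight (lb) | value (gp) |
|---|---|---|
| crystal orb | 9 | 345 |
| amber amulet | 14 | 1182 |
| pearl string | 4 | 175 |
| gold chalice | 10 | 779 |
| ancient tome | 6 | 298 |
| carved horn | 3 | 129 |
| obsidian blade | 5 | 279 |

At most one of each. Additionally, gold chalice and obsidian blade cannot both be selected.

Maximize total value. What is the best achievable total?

Density check — amber amulet 84.43, gold chalice 77.90, obsidian blade 55.80 are the best per lb.
Greedy by ratio would take amber amulet + obsidian blade: 19 lb used, total 1461.
Dropping obsidian blade frees 5 lb; slotting in pearl string + carved horn (7 lb) lifts the total to 1486 at 21 lb.
That's the maximum — no feasible swap from here does better than 1486.

1486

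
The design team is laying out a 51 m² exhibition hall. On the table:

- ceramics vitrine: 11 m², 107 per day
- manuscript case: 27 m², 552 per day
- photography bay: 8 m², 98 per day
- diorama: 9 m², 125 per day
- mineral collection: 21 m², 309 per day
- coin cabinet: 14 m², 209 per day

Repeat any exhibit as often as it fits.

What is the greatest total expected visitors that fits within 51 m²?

886

Manuscript case + diorama + coin cabinet uses 50 of the 51 m² and totals 886.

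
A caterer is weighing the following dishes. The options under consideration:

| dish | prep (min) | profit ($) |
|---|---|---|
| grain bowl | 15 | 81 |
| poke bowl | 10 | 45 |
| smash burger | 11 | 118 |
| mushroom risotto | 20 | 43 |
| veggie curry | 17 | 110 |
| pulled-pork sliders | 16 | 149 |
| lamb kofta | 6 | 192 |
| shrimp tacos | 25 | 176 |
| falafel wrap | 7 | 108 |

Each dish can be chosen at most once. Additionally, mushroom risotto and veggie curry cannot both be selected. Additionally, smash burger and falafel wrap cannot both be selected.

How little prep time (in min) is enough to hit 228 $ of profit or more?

Minimise min subject to total profit ≥ 228.
lamb kofta + falafel wrap reaches 300 using 13 min.
Below 13 min the best achievable stays under 228.

13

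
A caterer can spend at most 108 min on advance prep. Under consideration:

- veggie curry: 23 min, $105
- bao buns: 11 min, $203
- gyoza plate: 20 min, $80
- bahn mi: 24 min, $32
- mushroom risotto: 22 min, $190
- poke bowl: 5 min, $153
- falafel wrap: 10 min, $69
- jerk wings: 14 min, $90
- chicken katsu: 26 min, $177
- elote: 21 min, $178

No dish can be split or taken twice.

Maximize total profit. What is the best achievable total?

By profit per min: poke bowl 30.60, bao buns 18.45, mushroom risotto 8.64 lead.
Filling by ratio: bao buns + mushroom risotto + poke bowl + falafel wrap + chicken katsu + elote for 970, with 13 min left unused.
Dropping falafel wrap frees 10 min; slotting in veggie curry (23 min) lifts the total to 1006 at 108 min.
The closest alternative, bao buns + mushroom risotto + poke bowl + jerk wings + chicken katsu + elote, reaches only 991.

1006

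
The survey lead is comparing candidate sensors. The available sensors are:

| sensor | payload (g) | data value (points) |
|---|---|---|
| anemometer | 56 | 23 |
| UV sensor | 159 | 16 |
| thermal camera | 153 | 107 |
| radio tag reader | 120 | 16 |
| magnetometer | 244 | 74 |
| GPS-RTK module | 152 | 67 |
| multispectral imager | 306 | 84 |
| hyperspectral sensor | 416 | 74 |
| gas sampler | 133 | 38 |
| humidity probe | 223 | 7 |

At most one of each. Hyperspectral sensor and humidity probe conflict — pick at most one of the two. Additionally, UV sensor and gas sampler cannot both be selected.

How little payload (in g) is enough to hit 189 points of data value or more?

Minimise g subject to total data value ≥ 189.
Taking anemometer + thermal camera + GPS-RTK module gives 197 (≥ 189) for 361 g.
No combination under 361 g hits 189.

361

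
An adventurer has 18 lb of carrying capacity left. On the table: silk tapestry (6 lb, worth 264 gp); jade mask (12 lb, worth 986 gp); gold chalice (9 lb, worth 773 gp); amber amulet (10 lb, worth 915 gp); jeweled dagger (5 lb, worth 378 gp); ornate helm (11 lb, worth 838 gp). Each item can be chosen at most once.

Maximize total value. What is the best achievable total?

Taking the top-ratio items first gives amber amulet + jeweled dagger for 1293 (15 lb).
Replace amber amulet with jade mask: the trade gains 71 net, giving 1364 at 17 lb.
That's the maximum — no swap from here does better than 1364.

1364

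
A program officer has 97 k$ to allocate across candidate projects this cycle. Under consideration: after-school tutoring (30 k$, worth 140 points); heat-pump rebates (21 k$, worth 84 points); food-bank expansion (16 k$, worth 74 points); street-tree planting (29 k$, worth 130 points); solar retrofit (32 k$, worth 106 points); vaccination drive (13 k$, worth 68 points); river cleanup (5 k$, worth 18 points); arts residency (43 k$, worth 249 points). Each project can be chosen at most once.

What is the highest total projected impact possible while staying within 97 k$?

481

Ranking by ratio (projected impact/k$): arts residency 5.79, vaccination drive 5.23, after-school tutoring 4.67.
A density-first pass picks after-school tutoring + vaccination drive + river cleanup + arts residency — 475 at 91 k$.
Dropping vaccination drive frees 13 k$; slotting in food-bank expansion (16 k$) lifts the total to 481 at 94 k$.
The closest alternative, heat-pump rebates + food-bank expansion + vaccination drive + arts residency, reaches only 475.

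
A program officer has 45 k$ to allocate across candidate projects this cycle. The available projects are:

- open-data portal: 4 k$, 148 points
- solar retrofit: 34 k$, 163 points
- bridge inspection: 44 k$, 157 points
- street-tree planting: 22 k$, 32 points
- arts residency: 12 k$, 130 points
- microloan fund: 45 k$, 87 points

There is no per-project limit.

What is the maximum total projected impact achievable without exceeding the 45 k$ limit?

Best packing: 11×open-data portal — 44 k$, 1628 total.

1628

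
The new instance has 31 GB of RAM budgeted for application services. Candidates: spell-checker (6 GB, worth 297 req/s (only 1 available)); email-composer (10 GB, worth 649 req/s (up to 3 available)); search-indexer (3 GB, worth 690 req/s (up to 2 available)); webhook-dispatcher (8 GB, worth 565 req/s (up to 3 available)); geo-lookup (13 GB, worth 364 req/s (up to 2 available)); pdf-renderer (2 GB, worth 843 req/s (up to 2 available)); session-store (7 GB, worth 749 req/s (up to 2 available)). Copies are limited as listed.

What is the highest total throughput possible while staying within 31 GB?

Density check — pdf-renderer 421.50, search-indexer 230.00, session-store 107.00 are the best per GB.
Spell-checker + 2×search-indexer + 2×pdf-renderer + 2×session-store uses 30 of the 31 GB and totals 4861.
Nothing else within 31 GB beats 4861.

4861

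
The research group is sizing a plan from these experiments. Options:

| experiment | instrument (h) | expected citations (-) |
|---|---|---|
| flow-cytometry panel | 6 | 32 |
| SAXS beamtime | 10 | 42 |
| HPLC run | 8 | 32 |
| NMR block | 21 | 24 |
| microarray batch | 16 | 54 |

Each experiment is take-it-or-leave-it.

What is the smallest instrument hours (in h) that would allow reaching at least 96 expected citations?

Look for the lowest-instrument combination reaching 96.
flow-cytometry panel + SAXS beamtime + HPLC run: 106 expected citations at 24 h.
No combination under 24 h hits 96.

24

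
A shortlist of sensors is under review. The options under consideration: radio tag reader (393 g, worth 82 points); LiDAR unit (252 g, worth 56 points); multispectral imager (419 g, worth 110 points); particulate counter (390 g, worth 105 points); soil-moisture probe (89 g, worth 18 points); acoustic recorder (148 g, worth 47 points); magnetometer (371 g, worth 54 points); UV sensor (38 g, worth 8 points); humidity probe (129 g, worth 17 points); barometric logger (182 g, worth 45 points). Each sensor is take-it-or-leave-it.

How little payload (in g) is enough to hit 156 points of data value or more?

Minimise g subject to total data value ≥ 156.
Taking multispectral imager + acoustic recorder gives 157 (≥ 156) for 567 g.
No combination under 567 g hits 156.

567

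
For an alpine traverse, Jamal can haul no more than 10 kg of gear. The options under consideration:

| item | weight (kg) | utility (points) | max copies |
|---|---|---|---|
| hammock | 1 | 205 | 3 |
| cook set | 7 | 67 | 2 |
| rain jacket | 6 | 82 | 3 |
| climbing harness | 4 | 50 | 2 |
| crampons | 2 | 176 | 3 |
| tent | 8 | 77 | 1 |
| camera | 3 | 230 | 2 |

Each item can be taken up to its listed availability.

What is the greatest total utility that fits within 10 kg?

Density check — hammock 205.00, crampons 88.00, camera 76.67 are the best per kg.
The ratio heuristic lands on 3×hammock + 3×crampons (1143) but leaves 1 kg idle.
Dropping crampons frees 2 kg; slotting in camera (3 kg) lifts the total to 1197 at 10 kg.

1197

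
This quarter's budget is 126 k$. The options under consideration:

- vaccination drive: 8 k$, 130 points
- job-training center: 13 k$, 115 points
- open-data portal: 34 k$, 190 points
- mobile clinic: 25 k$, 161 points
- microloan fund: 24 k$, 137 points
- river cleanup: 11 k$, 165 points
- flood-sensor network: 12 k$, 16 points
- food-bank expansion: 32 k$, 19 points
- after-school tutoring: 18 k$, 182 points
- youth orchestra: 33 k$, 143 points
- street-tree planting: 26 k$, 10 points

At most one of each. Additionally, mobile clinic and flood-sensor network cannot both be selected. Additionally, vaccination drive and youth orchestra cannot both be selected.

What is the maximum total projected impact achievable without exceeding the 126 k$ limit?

965

Best packing: vaccination drive + open-data portal + mobile clinic + microloan fund + river cleanup + after-school tutoring — 120 k$, 965 total.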